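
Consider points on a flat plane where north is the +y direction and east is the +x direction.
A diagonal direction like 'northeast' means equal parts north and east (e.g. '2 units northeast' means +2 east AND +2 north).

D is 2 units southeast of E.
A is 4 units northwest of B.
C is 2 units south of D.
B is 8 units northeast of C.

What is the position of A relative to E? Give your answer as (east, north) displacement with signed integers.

Answer: A is at (east=6, north=8) relative to E.

Derivation:
Place E at the origin (east=0, north=0).
  D is 2 units southeast of E: delta (east=+2, north=-2); D at (east=2, north=-2).
  C is 2 units south of D: delta (east=+0, north=-2); C at (east=2, north=-4).
  B is 8 units northeast of C: delta (east=+8, north=+8); B at (east=10, north=4).
  A is 4 units northwest of B: delta (east=-4, north=+4); A at (east=6, north=8).
Therefore A relative to E: (east=6, north=8).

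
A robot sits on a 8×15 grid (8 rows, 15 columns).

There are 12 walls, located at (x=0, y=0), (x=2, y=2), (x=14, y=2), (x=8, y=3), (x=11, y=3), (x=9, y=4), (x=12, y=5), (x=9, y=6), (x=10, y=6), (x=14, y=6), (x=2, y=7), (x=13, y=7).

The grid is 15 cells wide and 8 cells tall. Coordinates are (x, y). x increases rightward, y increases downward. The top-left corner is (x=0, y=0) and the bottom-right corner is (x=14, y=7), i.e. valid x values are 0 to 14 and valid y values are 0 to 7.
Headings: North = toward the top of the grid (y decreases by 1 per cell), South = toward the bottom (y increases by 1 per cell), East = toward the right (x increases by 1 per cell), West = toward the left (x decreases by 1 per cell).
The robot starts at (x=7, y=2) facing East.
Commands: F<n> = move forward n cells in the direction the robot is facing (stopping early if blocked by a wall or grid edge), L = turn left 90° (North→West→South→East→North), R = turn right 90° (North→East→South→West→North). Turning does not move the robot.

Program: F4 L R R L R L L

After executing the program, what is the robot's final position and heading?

Start: (x=7, y=2), facing East
  F4: move forward 4, now at (x=11, y=2)
  L: turn left, now facing North
  R: turn right, now facing East
  R: turn right, now facing South
  L: turn left, now facing East
  R: turn right, now facing South
  L: turn left, now facing East
  L: turn left, now facing North
Final: (x=11, y=2), facing North

Answer: Final position: (x=11, y=2), facing North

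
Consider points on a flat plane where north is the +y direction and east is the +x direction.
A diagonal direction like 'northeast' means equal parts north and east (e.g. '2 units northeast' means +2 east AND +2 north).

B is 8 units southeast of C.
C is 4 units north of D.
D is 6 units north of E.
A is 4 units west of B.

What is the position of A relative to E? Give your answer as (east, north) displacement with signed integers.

Answer: A is at (east=4, north=2) relative to E.

Derivation:
Place E at the origin (east=0, north=0).
  D is 6 units north of E: delta (east=+0, north=+6); D at (east=0, north=6).
  C is 4 units north of D: delta (east=+0, north=+4); C at (east=0, north=10).
  B is 8 units southeast of C: delta (east=+8, north=-8); B at (east=8, north=2).
  A is 4 units west of B: delta (east=-4, north=+0); A at (east=4, north=2).
Therefore A relative to E: (east=4, north=2).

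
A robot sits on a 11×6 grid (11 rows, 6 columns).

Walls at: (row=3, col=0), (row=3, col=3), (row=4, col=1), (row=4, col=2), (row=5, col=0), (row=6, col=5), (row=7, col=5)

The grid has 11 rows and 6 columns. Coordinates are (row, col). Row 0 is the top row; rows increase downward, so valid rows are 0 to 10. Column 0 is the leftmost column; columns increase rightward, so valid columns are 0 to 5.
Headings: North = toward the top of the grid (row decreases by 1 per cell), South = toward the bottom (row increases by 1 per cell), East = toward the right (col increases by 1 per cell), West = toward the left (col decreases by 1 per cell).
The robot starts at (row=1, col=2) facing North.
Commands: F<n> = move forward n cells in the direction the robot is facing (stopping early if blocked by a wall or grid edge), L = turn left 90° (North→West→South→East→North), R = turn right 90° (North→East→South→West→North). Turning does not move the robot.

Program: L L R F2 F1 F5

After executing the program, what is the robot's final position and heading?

Answer: Final position: (row=1, col=0), facing West

Derivation:
Start: (row=1, col=2), facing North
  L: turn left, now facing West
  L: turn left, now facing South
  R: turn right, now facing West
  F2: move forward 2, now at (row=1, col=0)
  F1: move forward 0/1 (blocked), now at (row=1, col=0)
  F5: move forward 0/5 (blocked), now at (row=1, col=0)
Final: (row=1, col=0), facing West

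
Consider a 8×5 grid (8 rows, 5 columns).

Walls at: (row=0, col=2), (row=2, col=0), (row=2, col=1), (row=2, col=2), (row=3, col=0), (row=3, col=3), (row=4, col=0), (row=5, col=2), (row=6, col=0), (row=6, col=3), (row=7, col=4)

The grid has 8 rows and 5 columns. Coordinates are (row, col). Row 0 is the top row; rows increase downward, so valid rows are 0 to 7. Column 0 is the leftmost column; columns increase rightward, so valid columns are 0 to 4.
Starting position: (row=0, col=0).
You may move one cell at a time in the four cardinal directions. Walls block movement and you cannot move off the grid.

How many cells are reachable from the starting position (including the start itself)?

BFS flood-fill from (row=0, col=0):
  Distance 0: (row=0, col=0)
  Distance 1: (row=0, col=1), (row=1, col=0)
  Distance 2: (row=1, col=1)
  Distance 3: (row=1, col=2)
  Distance 4: (row=1, col=3)
  Distance 5: (row=0, col=3), (row=1, col=4), (row=2, col=3)
  Distance 6: (row=0, col=4), (row=2, col=4)
  Distance 7: (row=3, col=4)
  Distance 8: (row=4, col=4)
  Distance 9: (row=4, col=3), (row=5, col=4)
  Distance 10: (row=4, col=2), (row=5, col=3), (row=6, col=4)
  Distance 11: (row=3, col=2), (row=4, col=1)
  Distance 12: (row=3, col=1), (row=5, col=1)
  Distance 13: (row=5, col=0), (row=6, col=1)
  Distance 14: (row=6, col=2), (row=7, col=1)
  Distance 15: (row=7, col=0), (row=7, col=2)
  Distance 16: (row=7, col=3)
Total reachable: 29 (grid has 29 open cells total)

Answer: Reachable cells: 29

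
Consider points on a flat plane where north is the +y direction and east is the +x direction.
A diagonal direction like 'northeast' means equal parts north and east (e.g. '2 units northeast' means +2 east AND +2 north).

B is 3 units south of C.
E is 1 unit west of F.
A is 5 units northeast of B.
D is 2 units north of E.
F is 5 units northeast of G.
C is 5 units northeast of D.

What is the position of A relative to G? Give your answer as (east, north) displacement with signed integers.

Place G at the origin (east=0, north=0).
  F is 5 units northeast of G: delta (east=+5, north=+5); F at (east=5, north=5).
  E is 1 unit west of F: delta (east=-1, north=+0); E at (east=4, north=5).
  D is 2 units north of E: delta (east=+0, north=+2); D at (east=4, north=7).
  C is 5 units northeast of D: delta (east=+5, north=+5); C at (east=9, north=12).
  B is 3 units south of C: delta (east=+0, north=-3); B at (east=9, north=9).
  A is 5 units northeast of B: delta (east=+5, north=+5); A at (east=14, north=14).
Therefore A relative to G: (east=14, north=14).

Answer: A is at (east=14, north=14) relative to G.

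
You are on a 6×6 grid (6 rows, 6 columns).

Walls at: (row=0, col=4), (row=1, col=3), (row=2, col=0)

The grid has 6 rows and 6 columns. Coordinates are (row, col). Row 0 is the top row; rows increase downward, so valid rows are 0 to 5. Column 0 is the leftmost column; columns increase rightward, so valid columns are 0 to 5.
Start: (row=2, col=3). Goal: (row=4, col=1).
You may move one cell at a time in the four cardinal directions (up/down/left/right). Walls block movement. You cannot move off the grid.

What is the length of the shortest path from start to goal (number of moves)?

Answer: Shortest path length: 4

Derivation:
BFS from (row=2, col=3) until reaching (row=4, col=1):
  Distance 0: (row=2, col=3)
  Distance 1: (row=2, col=2), (row=2, col=4), (row=3, col=3)
  Distance 2: (row=1, col=2), (row=1, col=4), (row=2, col=1), (row=2, col=5), (row=3, col=2), (row=3, col=4), (row=4, col=3)
  Distance 3: (row=0, col=2), (row=1, col=1), (row=1, col=5), (row=3, col=1), (row=3, col=5), (row=4, col=2), (row=4, col=4), (row=5, col=3)
  Distance 4: (row=0, col=1), (row=0, col=3), (row=0, col=5), (row=1, col=0), (row=3, col=0), (row=4, col=1), (row=4, col=5), (row=5, col=2), (row=5, col=4)  <- goal reached here
One shortest path (4 moves): (row=2, col=3) -> (row=2, col=2) -> (row=2, col=1) -> (row=3, col=1) -> (row=4, col=1)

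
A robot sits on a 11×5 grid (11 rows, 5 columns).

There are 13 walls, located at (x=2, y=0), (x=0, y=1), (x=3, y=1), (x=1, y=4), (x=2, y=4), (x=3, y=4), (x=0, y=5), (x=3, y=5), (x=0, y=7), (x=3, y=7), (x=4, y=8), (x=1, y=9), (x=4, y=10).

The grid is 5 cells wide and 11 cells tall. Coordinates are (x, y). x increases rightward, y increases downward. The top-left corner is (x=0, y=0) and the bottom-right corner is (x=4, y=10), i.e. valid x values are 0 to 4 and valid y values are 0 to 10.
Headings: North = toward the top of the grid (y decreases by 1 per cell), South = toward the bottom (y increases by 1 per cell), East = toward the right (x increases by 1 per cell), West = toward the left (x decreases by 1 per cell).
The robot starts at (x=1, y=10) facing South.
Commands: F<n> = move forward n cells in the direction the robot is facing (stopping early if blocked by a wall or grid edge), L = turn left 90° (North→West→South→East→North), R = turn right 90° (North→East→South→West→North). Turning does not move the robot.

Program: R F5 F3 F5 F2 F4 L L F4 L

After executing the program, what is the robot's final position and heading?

Start: (x=1, y=10), facing South
  R: turn right, now facing West
  F5: move forward 1/5 (blocked), now at (x=0, y=10)
  F3: move forward 0/3 (blocked), now at (x=0, y=10)
  F5: move forward 0/5 (blocked), now at (x=0, y=10)
  F2: move forward 0/2 (blocked), now at (x=0, y=10)
  F4: move forward 0/4 (blocked), now at (x=0, y=10)
  L: turn left, now facing South
  L: turn left, now facing East
  F4: move forward 3/4 (blocked), now at (x=3, y=10)
  L: turn left, now facing North
Final: (x=3, y=10), facing North

Answer: Final position: (x=3, y=10), facing North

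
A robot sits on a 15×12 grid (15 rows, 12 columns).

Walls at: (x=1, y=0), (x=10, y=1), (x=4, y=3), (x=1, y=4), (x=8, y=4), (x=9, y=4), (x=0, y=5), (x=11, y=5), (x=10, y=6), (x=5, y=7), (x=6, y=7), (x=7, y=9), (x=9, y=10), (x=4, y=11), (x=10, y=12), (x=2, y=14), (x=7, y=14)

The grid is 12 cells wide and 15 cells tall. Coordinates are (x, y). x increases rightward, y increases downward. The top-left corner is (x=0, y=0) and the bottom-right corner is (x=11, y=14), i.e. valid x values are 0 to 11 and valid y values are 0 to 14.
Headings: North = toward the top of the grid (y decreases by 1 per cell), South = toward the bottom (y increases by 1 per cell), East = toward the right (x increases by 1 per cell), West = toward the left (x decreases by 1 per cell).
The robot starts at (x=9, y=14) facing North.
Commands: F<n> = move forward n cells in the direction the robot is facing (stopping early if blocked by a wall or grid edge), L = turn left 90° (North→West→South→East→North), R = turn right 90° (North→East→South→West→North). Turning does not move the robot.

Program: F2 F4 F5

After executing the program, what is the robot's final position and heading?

Answer: Final position: (x=9, y=11), facing North

Derivation:
Start: (x=9, y=14), facing North
  F2: move forward 2, now at (x=9, y=12)
  F4: move forward 1/4 (blocked), now at (x=9, y=11)
  F5: move forward 0/5 (blocked), now at (x=9, y=11)
Final: (x=9, y=11), facing North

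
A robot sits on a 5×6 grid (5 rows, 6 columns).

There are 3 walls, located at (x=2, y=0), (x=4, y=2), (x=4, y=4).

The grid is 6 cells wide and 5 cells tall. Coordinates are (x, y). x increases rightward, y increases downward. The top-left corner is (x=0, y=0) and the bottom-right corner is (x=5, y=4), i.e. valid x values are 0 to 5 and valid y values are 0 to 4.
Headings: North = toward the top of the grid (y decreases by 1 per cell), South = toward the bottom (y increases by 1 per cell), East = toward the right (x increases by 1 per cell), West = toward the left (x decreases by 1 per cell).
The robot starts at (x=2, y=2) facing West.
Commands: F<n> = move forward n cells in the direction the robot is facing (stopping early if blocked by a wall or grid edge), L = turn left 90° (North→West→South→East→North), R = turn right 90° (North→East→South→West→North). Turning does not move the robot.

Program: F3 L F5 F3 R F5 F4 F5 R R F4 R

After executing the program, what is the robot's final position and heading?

Start: (x=2, y=2), facing West
  F3: move forward 2/3 (blocked), now at (x=0, y=2)
  L: turn left, now facing South
  F5: move forward 2/5 (blocked), now at (x=0, y=4)
  F3: move forward 0/3 (blocked), now at (x=0, y=4)
  R: turn right, now facing West
  F5: move forward 0/5 (blocked), now at (x=0, y=4)
  F4: move forward 0/4 (blocked), now at (x=0, y=4)
  F5: move forward 0/5 (blocked), now at (x=0, y=4)
  R: turn right, now facing North
  R: turn right, now facing East
  F4: move forward 3/4 (blocked), now at (x=3, y=4)
  R: turn right, now facing South
Final: (x=3, y=4), facing South

Answer: Final position: (x=3, y=4), facing South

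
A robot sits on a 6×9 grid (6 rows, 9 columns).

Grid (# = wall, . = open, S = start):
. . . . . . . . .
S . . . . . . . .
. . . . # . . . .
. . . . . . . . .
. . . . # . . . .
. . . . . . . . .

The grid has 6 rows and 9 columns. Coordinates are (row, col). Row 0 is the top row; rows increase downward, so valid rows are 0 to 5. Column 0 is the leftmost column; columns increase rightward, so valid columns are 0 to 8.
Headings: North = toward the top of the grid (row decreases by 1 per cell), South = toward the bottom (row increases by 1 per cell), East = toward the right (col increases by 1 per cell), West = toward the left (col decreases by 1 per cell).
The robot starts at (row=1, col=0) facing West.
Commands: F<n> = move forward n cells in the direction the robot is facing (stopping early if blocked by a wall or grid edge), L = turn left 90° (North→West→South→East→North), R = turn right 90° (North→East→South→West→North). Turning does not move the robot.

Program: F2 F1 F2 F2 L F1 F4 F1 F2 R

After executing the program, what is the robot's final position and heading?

Answer: Final position: (row=5, col=0), facing West

Derivation:
Start: (row=1, col=0), facing West
  F2: move forward 0/2 (blocked), now at (row=1, col=0)
  F1: move forward 0/1 (blocked), now at (row=1, col=0)
  F2: move forward 0/2 (blocked), now at (row=1, col=0)
  F2: move forward 0/2 (blocked), now at (row=1, col=0)
  L: turn left, now facing South
  F1: move forward 1, now at (row=2, col=0)
  F4: move forward 3/4 (blocked), now at (row=5, col=0)
  F1: move forward 0/1 (blocked), now at (row=5, col=0)
  F2: move forward 0/2 (blocked), now at (row=5, col=0)
  R: turn right, now facing West
Final: (row=5, col=0), facing West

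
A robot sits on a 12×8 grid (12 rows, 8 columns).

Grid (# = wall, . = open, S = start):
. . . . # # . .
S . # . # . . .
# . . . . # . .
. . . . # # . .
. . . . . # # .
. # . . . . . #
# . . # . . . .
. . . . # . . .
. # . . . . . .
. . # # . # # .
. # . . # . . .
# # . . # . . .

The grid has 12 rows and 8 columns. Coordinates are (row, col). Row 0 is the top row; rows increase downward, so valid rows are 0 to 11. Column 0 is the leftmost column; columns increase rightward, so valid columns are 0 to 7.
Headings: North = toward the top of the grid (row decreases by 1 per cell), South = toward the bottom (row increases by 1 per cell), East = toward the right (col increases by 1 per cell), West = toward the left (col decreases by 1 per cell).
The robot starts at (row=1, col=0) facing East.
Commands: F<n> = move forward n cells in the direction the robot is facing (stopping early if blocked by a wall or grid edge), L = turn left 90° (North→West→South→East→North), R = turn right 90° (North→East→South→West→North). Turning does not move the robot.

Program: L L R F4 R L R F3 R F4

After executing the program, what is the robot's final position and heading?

Answer: Final position: (row=4, col=3), facing South

Derivation:
Start: (row=1, col=0), facing East
  L: turn left, now facing North
  L: turn left, now facing West
  R: turn right, now facing North
  F4: move forward 1/4 (blocked), now at (row=0, col=0)
  R: turn right, now facing East
  L: turn left, now facing North
  R: turn right, now facing East
  F3: move forward 3, now at (row=0, col=3)
  R: turn right, now facing South
  F4: move forward 4, now at (row=4, col=3)
Final: (row=4, col=3), facing South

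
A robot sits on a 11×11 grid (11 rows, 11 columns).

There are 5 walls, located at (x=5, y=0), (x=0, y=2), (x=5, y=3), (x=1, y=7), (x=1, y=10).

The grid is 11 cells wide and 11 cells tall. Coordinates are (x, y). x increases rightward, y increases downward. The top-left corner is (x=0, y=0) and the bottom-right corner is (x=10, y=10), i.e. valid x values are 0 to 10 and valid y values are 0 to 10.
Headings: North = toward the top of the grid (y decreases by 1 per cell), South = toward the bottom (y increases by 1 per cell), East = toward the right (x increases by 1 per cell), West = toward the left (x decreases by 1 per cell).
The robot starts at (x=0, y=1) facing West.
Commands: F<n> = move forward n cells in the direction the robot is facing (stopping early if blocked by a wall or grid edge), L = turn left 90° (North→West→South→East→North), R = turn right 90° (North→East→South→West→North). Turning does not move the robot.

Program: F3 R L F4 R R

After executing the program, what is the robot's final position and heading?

Answer: Final position: (x=0, y=1), facing East

Derivation:
Start: (x=0, y=1), facing West
  F3: move forward 0/3 (blocked), now at (x=0, y=1)
  R: turn right, now facing North
  L: turn left, now facing West
  F4: move forward 0/4 (blocked), now at (x=0, y=1)
  R: turn right, now facing North
  R: turn right, now facing East
Final: (x=0, y=1), facing East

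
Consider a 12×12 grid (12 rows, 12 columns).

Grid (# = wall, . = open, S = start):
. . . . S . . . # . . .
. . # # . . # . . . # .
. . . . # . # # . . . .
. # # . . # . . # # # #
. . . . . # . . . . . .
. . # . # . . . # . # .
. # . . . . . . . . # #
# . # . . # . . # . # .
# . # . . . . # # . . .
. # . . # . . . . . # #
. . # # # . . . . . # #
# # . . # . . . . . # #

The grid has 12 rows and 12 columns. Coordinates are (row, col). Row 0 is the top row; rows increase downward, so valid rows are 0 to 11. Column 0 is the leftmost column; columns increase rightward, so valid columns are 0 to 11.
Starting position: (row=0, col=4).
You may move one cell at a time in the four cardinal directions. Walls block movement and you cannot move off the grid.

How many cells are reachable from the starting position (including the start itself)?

BFS flood-fill from (row=0, col=4):
  Distance 0: (row=0, col=4)
  Distance 1: (row=0, col=3), (row=0, col=5), (row=1, col=4)
  Distance 2: (row=0, col=2), (row=0, col=6), (row=1, col=5)
  Distance 3: (row=0, col=1), (row=0, col=7), (row=2, col=5)
  Distance 4: (row=0, col=0), (row=1, col=1), (row=1, col=7)
  Distance 5: (row=1, col=0), (row=1, col=8), (row=2, col=1)
  Distance 6: (row=1, col=9), (row=2, col=0), (row=2, col=2), (row=2, col=8)
  Distance 7: (row=0, col=9), (row=2, col=3), (row=2, col=9), (row=3, col=0)
  Distance 8: (row=0, col=10), (row=2, col=10), (row=3, col=3), (row=4, col=0)
  Distance 9: (row=0, col=11), (row=2, col=11), (row=3, col=4), (row=4, col=1), (row=4, col=3), (row=5, col=0)
  Distance 10: (row=1, col=11), (row=4, col=2), (row=4, col=4), (row=5, col=1), (row=5, col=3), (row=6, col=0)
  Distance 11: (row=6, col=3)
  Distance 12: (row=6, col=2), (row=6, col=4), (row=7, col=3)
  Distance 13: (row=6, col=5), (row=7, col=4), (row=8, col=3)
  Distance 14: (row=5, col=5), (row=6, col=6), (row=8, col=4), (row=9, col=3)
  Distance 15: (row=5, col=6), (row=6, col=7), (row=7, col=6), (row=8, col=5), (row=9, col=2)
  Distance 16: (row=4, col=6), (row=5, col=7), (row=6, col=8), (row=7, col=7), (row=8, col=6), (row=9, col=5)
  Distance 17: (row=3, col=6), (row=4, col=7), (row=6, col=9), (row=9, col=6), (row=10, col=5)
  Distance 18: (row=3, col=7), (row=4, col=8), (row=5, col=9), (row=7, col=9), (row=9, col=7), (row=10, col=6), (row=11, col=5)
  Distance 19: (row=4, col=9), (row=8, col=9), (row=9, col=8), (row=10, col=7), (row=11, col=6)
  Distance 20: (row=4, col=10), (row=8, col=10), (row=9, col=9), (row=10, col=8), (row=11, col=7)
  Distance 21: (row=4, col=11), (row=8, col=11), (row=10, col=9), (row=11, col=8)
  Distance 22: (row=5, col=11), (row=7, col=11), (row=11, col=9)
Total reachable: 91 (grid has 98 open cells total)

Answer: Reachable cells: 91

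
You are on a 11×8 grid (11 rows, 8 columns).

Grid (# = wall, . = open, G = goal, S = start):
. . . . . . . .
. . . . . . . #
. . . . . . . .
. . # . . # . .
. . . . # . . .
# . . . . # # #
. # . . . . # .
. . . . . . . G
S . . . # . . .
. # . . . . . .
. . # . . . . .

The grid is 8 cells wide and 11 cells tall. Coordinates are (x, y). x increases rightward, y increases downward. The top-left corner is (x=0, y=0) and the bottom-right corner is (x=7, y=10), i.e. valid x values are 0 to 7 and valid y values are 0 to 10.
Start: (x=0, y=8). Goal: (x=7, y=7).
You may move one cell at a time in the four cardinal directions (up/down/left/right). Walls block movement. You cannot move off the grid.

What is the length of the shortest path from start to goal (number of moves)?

Answer: Shortest path length: 8

Derivation:
BFS from (x=0, y=8) until reaching (x=7, y=7):
  Distance 0: (x=0, y=8)
  Distance 1: (x=0, y=7), (x=1, y=8), (x=0, y=9)
  Distance 2: (x=0, y=6), (x=1, y=7), (x=2, y=8), (x=0, y=10)
  Distance 3: (x=2, y=7), (x=3, y=8), (x=2, y=9), (x=1, y=10)
  Distance 4: (x=2, y=6), (x=3, y=7), (x=3, y=9)
  Distance 5: (x=2, y=5), (x=3, y=6), (x=4, y=7), (x=4, y=9), (x=3, y=10)
  Distance 6: (x=2, y=4), (x=1, y=5), (x=3, y=5), (x=4, y=6), (x=5, y=7), (x=5, y=9), (x=4, y=10)
  Distance 7: (x=1, y=4), (x=3, y=4), (x=4, y=5), (x=5, y=6), (x=6, y=7), (x=5, y=8), (x=6, y=9), (x=5, y=10)
  Distance 8: (x=1, y=3), (x=3, y=3), (x=0, y=4), (x=7, y=7), (x=6, y=8), (x=7, y=9), (x=6, y=10)  <- goal reached here
One shortest path (8 moves): (x=0, y=8) -> (x=1, y=8) -> (x=2, y=8) -> (x=3, y=8) -> (x=3, y=7) -> (x=4, y=7) -> (x=5, y=7) -> (x=6, y=7) -> (x=7, y=7)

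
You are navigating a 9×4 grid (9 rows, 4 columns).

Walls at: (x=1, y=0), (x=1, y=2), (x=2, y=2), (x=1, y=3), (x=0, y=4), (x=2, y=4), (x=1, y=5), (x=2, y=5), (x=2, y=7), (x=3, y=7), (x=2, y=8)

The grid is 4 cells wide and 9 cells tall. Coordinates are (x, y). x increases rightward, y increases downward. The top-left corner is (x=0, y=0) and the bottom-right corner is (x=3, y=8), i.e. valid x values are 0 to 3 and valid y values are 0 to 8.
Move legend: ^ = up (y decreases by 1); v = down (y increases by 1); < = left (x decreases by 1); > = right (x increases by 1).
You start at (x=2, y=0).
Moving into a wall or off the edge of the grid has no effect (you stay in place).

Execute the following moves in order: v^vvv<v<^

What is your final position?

Start: (x=2, y=0)
  v (down): (x=2, y=0) -> (x=2, y=1)
  ^ (up): (x=2, y=1) -> (x=2, y=0)
  v (down): (x=2, y=0) -> (x=2, y=1)
  v (down): blocked, stay at (x=2, y=1)
  v (down): blocked, stay at (x=2, y=1)
  < (left): (x=2, y=1) -> (x=1, y=1)
  v (down): blocked, stay at (x=1, y=1)
  < (left): (x=1, y=1) -> (x=0, y=1)
  ^ (up): (x=0, y=1) -> (x=0, y=0)
Final: (x=0, y=0)

Answer: Final position: (x=0, y=0)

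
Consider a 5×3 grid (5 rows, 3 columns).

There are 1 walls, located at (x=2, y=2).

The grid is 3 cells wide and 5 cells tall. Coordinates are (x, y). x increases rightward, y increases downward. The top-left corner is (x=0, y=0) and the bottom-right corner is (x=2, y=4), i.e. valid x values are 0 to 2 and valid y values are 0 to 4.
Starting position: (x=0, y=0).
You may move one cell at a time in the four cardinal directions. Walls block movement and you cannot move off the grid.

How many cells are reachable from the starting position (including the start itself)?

BFS flood-fill from (x=0, y=0):
  Distance 0: (x=0, y=0)
  Distance 1: (x=1, y=0), (x=0, y=1)
  Distance 2: (x=2, y=0), (x=1, y=1), (x=0, y=2)
  Distance 3: (x=2, y=1), (x=1, y=2), (x=0, y=3)
  Distance 4: (x=1, y=3), (x=0, y=4)
  Distance 5: (x=2, y=3), (x=1, y=4)
  Distance 6: (x=2, y=4)
Total reachable: 14 (grid has 14 open cells total)

Answer: Reachable cells: 14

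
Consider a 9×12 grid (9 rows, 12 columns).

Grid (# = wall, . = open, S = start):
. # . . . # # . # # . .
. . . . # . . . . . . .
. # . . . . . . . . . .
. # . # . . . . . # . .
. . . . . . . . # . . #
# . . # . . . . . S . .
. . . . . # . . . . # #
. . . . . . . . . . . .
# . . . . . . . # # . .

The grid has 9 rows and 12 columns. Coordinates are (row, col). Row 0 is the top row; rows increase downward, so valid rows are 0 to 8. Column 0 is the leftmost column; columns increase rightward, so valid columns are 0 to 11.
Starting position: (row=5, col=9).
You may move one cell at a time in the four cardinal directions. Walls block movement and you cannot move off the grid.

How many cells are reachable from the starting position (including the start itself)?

Answer: Reachable cells: 88

Derivation:
BFS flood-fill from (row=5, col=9):
  Distance 0: (row=5, col=9)
  Distance 1: (row=4, col=9), (row=5, col=8), (row=5, col=10), (row=6, col=9)
  Distance 2: (row=4, col=10), (row=5, col=7), (row=5, col=11), (row=6, col=8), (row=7, col=9)
  Distance 3: (row=3, col=10), (row=4, col=7), (row=5, col=6), (row=6, col=7), (row=7, col=8), (row=7, col=10)
  Distance 4: (row=2, col=10), (row=3, col=7), (row=3, col=11), (row=4, col=6), (row=5, col=5), (row=6, col=6), (row=7, col=7), (row=7, col=11), (row=8, col=10)
  Distance 5: (row=1, col=10), (row=2, col=7), (row=2, col=9), (row=2, col=11), (row=3, col=6), (row=3, col=8), (row=4, col=5), (row=5, col=4), (row=7, col=6), (row=8, col=7), (row=8, col=11)
  Distance 6: (row=0, col=10), (row=1, col=7), (row=1, col=9), (row=1, col=11), (row=2, col=6), (row=2, col=8), (row=3, col=5), (row=4, col=4), (row=6, col=4), (row=7, col=5), (row=8, col=6)
  Distance 7: (row=0, col=7), (row=0, col=11), (row=1, col=6), (row=1, col=8), (row=2, col=5), (row=3, col=4), (row=4, col=3), (row=6, col=3), (row=7, col=4), (row=8, col=5)
  Distance 8: (row=1, col=5), (row=2, col=4), (row=4, col=2), (row=6, col=2), (row=7, col=3), (row=8, col=4)
  Distance 9: (row=2, col=3), (row=3, col=2), (row=4, col=1), (row=5, col=2), (row=6, col=1), (row=7, col=2), (row=8, col=3)
  Distance 10: (row=1, col=3), (row=2, col=2), (row=4, col=0), (row=5, col=1), (row=6, col=0), (row=7, col=1), (row=8, col=2)
  Distance 11: (row=0, col=3), (row=1, col=2), (row=3, col=0), (row=7, col=0), (row=8, col=1)
  Distance 12: (row=0, col=2), (row=0, col=4), (row=1, col=1), (row=2, col=0)
  Distance 13: (row=1, col=0)
  Distance 14: (row=0, col=0)
Total reachable: 88 (grid has 88 open cells total)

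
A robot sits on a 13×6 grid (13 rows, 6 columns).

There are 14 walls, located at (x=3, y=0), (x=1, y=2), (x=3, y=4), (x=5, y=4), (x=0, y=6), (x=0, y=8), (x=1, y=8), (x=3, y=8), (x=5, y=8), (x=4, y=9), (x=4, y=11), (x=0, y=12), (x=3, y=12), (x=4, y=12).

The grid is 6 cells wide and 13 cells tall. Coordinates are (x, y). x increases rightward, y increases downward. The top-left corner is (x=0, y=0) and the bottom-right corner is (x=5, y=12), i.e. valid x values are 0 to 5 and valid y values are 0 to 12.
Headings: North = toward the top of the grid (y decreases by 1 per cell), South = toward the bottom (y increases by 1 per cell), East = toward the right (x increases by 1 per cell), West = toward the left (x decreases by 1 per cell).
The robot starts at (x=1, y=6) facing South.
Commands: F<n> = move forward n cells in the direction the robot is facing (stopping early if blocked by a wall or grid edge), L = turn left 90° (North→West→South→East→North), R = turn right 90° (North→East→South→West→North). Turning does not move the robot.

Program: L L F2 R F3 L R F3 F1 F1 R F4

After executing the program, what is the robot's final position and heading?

Answer: Final position: (x=2, y=8), facing South

Derivation:
Start: (x=1, y=6), facing South
  L: turn left, now facing East
  L: turn left, now facing North
  F2: move forward 2, now at (x=1, y=4)
  R: turn right, now facing East
  F3: move forward 1/3 (blocked), now at (x=2, y=4)
  L: turn left, now facing North
  R: turn right, now facing East
  F3: move forward 0/3 (blocked), now at (x=2, y=4)
  F1: move forward 0/1 (blocked), now at (x=2, y=4)
  F1: move forward 0/1 (blocked), now at (x=2, y=4)
  R: turn right, now facing South
  F4: move forward 4, now at (x=2, y=8)
Final: (x=2, y=8), facing South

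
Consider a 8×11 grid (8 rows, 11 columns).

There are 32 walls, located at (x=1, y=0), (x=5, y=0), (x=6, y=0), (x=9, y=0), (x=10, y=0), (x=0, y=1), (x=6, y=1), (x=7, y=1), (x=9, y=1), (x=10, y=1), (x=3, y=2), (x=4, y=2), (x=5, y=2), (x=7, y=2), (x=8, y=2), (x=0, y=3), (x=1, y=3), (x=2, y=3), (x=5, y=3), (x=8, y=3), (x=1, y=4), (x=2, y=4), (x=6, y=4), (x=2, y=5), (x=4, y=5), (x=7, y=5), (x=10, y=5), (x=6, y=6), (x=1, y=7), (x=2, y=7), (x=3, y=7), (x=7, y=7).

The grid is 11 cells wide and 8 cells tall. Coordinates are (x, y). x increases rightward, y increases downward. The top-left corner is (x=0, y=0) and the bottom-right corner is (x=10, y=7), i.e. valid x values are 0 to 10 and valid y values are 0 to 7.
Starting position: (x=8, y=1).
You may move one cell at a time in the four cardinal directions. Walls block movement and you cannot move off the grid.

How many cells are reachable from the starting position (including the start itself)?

Answer: Reachable cells: 3

Derivation:
BFS flood-fill from (x=8, y=1):
  Distance 0: (x=8, y=1)
  Distance 1: (x=8, y=0)
  Distance 2: (x=7, y=0)
Total reachable: 3 (grid has 56 open cells total)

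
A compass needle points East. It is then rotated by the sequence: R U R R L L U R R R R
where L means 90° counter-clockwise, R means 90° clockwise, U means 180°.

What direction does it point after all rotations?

Start: East
  R (right (90° clockwise)) -> South
  U (U-turn (180°)) -> North
  R (right (90° clockwise)) -> East
  R (right (90° clockwise)) -> South
  L (left (90° counter-clockwise)) -> East
  L (left (90° counter-clockwise)) -> North
  U (U-turn (180°)) -> South
  R (right (90° clockwise)) -> West
  R (right (90° clockwise)) -> North
  R (right (90° clockwise)) -> East
  R (right (90° clockwise)) -> South
Final: South

Answer: Final heading: South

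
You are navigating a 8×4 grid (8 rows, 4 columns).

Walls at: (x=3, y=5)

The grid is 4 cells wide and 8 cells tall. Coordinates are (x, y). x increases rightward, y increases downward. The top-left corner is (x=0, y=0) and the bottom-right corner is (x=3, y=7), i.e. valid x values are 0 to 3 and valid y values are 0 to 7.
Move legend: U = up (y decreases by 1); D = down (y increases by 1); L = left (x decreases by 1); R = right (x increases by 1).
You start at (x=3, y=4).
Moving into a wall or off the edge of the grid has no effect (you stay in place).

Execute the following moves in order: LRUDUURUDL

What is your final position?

Answer: Final position: (x=2, y=2)

Derivation:
Start: (x=3, y=4)
  L (left): (x=3, y=4) -> (x=2, y=4)
  R (right): (x=2, y=4) -> (x=3, y=4)
  U (up): (x=3, y=4) -> (x=3, y=3)
  D (down): (x=3, y=3) -> (x=3, y=4)
  U (up): (x=3, y=4) -> (x=3, y=3)
  U (up): (x=3, y=3) -> (x=3, y=2)
  R (right): blocked, stay at (x=3, y=2)
  U (up): (x=3, y=2) -> (x=3, y=1)
  D (down): (x=3, y=1) -> (x=3, y=2)
  L (left): (x=3, y=2) -> (x=2, y=2)
Final: (x=2, y=2)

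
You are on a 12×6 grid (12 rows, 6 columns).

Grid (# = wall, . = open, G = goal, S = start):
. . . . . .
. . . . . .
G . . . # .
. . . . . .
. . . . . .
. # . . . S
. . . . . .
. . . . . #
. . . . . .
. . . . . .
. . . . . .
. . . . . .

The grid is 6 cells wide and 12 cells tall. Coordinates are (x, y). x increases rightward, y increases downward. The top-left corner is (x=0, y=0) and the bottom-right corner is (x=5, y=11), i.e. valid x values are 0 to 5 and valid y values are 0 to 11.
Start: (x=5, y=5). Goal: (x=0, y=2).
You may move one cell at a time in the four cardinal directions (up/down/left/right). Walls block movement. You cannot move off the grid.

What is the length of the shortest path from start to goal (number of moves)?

Answer: Shortest path length: 8

Derivation:
BFS from (x=5, y=5) until reaching (x=0, y=2):
  Distance 0: (x=5, y=5)
  Distance 1: (x=5, y=4), (x=4, y=5), (x=5, y=6)
  Distance 2: (x=5, y=3), (x=4, y=4), (x=3, y=5), (x=4, y=6)
  Distance 3: (x=5, y=2), (x=4, y=3), (x=3, y=4), (x=2, y=5), (x=3, y=6), (x=4, y=7)
  Distance 4: (x=5, y=1), (x=3, y=3), (x=2, y=4), (x=2, y=6), (x=3, y=7), (x=4, y=8)
  Distance 5: (x=5, y=0), (x=4, y=1), (x=3, y=2), (x=2, y=3), (x=1, y=4), (x=1, y=6), (x=2, y=7), (x=3, y=8), (x=5, y=8), (x=4, y=9)
  Distance 6: (x=4, y=0), (x=3, y=1), (x=2, y=2), (x=1, y=3), (x=0, y=4), (x=0, y=6), (x=1, y=7), (x=2, y=8), (x=3, y=9), (x=5, y=9), (x=4, y=10)
  Distance 7: (x=3, y=0), (x=2, y=1), (x=1, y=2), (x=0, y=3), (x=0, y=5), (x=0, y=7), (x=1, y=8), (x=2, y=9), (x=3, y=10), (x=5, y=10), (x=4, y=11)
  Distance 8: (x=2, y=0), (x=1, y=1), (x=0, y=2), (x=0, y=8), (x=1, y=9), (x=2, y=10), (x=3, y=11), (x=5, y=11)  <- goal reached here
One shortest path (8 moves): (x=5, y=5) -> (x=4, y=5) -> (x=3, y=5) -> (x=2, y=5) -> (x=2, y=4) -> (x=1, y=4) -> (x=0, y=4) -> (x=0, y=3) -> (x=0, y=2)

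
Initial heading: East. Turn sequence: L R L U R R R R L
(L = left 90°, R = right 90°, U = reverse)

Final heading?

Start: East
  L (left (90° counter-clockwise)) -> North
  R (right (90° clockwise)) -> East
  L (left (90° counter-clockwise)) -> North
  U (U-turn (180°)) -> South
  R (right (90° clockwise)) -> West
  R (right (90° clockwise)) -> North
  R (right (90° clockwise)) -> East
  R (right (90° clockwise)) -> South
  L (left (90° counter-clockwise)) -> East
Final: East

Answer: Final heading: East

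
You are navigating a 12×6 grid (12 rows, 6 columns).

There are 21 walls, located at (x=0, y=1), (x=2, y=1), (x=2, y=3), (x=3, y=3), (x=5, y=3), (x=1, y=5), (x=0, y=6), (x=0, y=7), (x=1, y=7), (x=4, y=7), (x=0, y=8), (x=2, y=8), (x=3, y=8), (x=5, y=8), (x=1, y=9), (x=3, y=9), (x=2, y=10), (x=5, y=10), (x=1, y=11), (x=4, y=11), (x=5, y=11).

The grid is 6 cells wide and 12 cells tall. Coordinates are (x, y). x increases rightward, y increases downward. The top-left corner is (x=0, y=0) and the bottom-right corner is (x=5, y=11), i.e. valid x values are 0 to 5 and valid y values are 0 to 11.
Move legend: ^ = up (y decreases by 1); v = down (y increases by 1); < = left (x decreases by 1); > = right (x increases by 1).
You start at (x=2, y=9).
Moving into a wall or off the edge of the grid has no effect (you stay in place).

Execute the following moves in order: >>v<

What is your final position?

Start: (x=2, y=9)
  > (right): blocked, stay at (x=2, y=9)
  > (right): blocked, stay at (x=2, y=9)
  v (down): blocked, stay at (x=2, y=9)
  < (left): blocked, stay at (x=2, y=9)
Final: (x=2, y=9)

Answer: Final position: (x=2, y=9)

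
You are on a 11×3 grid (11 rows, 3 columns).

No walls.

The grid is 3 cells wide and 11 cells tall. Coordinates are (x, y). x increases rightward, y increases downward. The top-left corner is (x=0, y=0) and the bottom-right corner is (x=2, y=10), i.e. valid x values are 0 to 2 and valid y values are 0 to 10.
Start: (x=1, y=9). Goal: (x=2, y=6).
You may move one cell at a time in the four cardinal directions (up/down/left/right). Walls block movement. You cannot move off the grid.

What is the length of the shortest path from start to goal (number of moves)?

BFS from (x=1, y=9) until reaching (x=2, y=6):
  Distance 0: (x=1, y=9)
  Distance 1: (x=1, y=8), (x=0, y=9), (x=2, y=9), (x=1, y=10)
  Distance 2: (x=1, y=7), (x=0, y=8), (x=2, y=8), (x=0, y=10), (x=2, y=10)
  Distance 3: (x=1, y=6), (x=0, y=7), (x=2, y=7)
  Distance 4: (x=1, y=5), (x=0, y=6), (x=2, y=6)  <- goal reached here
One shortest path (4 moves): (x=1, y=9) -> (x=2, y=9) -> (x=2, y=8) -> (x=2, y=7) -> (x=2, y=6)

Answer: Shortest path length: 4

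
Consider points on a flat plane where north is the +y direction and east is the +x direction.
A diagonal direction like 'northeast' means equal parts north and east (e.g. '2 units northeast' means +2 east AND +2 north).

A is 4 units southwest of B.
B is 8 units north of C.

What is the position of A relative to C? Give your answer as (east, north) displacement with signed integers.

Answer: A is at (east=-4, north=4) relative to C.

Derivation:
Place C at the origin (east=0, north=0).
  B is 8 units north of C: delta (east=+0, north=+8); B at (east=0, north=8).
  A is 4 units southwest of B: delta (east=-4, north=-4); A at (east=-4, north=4).
Therefore A relative to C: (east=-4, north=4).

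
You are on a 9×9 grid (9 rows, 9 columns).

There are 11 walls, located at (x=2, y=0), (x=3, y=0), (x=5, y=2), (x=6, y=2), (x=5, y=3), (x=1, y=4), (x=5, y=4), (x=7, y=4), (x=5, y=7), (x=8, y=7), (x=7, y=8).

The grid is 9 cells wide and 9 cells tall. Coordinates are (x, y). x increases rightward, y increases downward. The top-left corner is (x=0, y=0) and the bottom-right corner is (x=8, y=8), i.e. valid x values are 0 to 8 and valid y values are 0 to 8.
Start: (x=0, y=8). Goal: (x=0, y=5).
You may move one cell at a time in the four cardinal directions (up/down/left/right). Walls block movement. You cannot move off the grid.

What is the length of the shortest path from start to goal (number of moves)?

Answer: Shortest path length: 3

Derivation:
BFS from (x=0, y=8) until reaching (x=0, y=5):
  Distance 0: (x=0, y=8)
  Distance 1: (x=0, y=7), (x=1, y=8)
  Distance 2: (x=0, y=6), (x=1, y=7), (x=2, y=8)
  Distance 3: (x=0, y=5), (x=1, y=6), (x=2, y=7), (x=3, y=8)  <- goal reached here
One shortest path (3 moves): (x=0, y=8) -> (x=0, y=7) -> (x=0, y=6) -> (x=0, y=5)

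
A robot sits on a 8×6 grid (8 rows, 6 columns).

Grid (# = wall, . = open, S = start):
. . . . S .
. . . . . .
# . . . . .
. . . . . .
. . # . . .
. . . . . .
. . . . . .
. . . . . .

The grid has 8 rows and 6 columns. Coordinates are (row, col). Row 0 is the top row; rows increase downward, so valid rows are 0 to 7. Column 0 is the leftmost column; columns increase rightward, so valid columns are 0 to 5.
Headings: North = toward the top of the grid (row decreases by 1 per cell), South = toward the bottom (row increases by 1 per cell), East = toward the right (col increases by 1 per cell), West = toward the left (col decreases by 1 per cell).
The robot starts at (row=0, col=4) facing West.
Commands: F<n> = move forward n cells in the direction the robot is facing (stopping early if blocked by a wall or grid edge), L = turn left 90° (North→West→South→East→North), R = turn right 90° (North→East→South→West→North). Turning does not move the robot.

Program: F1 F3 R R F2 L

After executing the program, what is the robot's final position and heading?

Answer: Final position: (row=0, col=2), facing North

Derivation:
Start: (row=0, col=4), facing West
  F1: move forward 1, now at (row=0, col=3)
  F3: move forward 3, now at (row=0, col=0)
  R: turn right, now facing North
  R: turn right, now facing East
  F2: move forward 2, now at (row=0, col=2)
  L: turn left, now facing North
Final: (row=0, col=2), facing North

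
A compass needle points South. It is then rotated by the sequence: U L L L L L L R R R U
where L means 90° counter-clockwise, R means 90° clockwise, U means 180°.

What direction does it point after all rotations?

Answer: Final heading: West

Derivation:
Start: South
  U (U-turn (180°)) -> North
  L (left (90° counter-clockwise)) -> West
  L (left (90° counter-clockwise)) -> South
  L (left (90° counter-clockwise)) -> East
  L (left (90° counter-clockwise)) -> North
  L (left (90° counter-clockwise)) -> West
  L (left (90° counter-clockwise)) -> South
  R (right (90° clockwise)) -> West
  R (right (90° clockwise)) -> North
  R (right (90° clockwise)) -> East
  U (U-turn (180°)) -> West
Final: West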